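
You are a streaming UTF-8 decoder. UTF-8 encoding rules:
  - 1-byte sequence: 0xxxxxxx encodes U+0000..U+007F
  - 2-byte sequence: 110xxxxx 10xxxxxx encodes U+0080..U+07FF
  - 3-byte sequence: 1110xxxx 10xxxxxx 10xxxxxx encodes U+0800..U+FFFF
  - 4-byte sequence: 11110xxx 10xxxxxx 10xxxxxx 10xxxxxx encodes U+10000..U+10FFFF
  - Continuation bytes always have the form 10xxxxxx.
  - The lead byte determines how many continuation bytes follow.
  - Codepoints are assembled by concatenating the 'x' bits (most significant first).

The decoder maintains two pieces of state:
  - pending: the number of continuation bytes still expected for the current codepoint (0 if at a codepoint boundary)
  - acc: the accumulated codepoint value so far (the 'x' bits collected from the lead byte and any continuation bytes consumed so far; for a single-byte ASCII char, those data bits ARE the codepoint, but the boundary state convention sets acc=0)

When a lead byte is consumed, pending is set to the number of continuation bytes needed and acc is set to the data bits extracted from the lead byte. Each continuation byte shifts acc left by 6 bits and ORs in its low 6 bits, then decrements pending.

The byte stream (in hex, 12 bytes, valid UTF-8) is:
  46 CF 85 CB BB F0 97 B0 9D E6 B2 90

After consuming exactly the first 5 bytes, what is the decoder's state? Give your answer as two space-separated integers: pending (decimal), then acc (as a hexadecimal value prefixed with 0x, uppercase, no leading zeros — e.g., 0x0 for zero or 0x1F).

Byte[0]=46: 1-byte. pending=0, acc=0x0
Byte[1]=CF: 2-byte lead. pending=1, acc=0xF
Byte[2]=85: continuation. acc=(acc<<6)|0x05=0x3C5, pending=0
Byte[3]=CB: 2-byte lead. pending=1, acc=0xB
Byte[4]=BB: continuation. acc=(acc<<6)|0x3B=0x2FB, pending=0

Answer: 0 0x2FB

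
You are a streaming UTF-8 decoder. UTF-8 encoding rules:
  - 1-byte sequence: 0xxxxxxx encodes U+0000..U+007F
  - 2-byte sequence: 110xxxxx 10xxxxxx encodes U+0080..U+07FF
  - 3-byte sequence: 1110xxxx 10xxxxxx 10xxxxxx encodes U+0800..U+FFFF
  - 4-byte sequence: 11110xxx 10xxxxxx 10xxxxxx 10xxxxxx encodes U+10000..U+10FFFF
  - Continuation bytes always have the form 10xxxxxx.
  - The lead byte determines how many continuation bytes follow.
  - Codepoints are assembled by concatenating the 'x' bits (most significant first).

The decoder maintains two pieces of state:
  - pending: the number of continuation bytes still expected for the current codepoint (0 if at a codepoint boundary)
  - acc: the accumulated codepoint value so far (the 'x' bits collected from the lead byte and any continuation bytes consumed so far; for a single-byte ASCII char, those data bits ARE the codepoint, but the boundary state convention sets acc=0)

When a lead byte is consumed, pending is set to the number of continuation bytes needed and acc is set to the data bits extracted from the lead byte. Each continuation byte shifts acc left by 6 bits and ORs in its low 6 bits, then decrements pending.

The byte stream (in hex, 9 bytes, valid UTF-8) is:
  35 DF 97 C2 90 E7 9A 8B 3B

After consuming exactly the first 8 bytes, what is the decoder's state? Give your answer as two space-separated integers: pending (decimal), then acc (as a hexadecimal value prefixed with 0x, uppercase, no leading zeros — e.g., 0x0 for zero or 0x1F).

Byte[0]=35: 1-byte. pending=0, acc=0x0
Byte[1]=DF: 2-byte lead. pending=1, acc=0x1F
Byte[2]=97: continuation. acc=(acc<<6)|0x17=0x7D7, pending=0
Byte[3]=C2: 2-byte lead. pending=1, acc=0x2
Byte[4]=90: continuation. acc=(acc<<6)|0x10=0x90, pending=0
Byte[5]=E7: 3-byte lead. pending=2, acc=0x7
Byte[6]=9A: continuation. acc=(acc<<6)|0x1A=0x1DA, pending=1
Byte[7]=8B: continuation. acc=(acc<<6)|0x0B=0x768B, pending=0

Answer: 0 0x768B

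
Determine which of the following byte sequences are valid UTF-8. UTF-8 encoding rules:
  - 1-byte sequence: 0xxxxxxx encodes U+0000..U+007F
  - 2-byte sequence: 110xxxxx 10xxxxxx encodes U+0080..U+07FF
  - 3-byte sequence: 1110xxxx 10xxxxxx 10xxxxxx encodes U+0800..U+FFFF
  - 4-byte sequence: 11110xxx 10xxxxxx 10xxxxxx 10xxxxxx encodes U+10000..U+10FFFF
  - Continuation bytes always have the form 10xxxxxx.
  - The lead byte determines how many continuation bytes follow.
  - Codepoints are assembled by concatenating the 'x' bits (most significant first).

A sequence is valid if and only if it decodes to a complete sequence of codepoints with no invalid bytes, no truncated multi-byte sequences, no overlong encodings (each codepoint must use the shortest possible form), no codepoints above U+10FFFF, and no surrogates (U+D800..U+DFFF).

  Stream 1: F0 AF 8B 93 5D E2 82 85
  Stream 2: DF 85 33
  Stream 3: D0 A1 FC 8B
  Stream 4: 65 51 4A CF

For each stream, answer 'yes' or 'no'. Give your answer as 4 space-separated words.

Answer: yes yes no no

Derivation:
Stream 1: decodes cleanly. VALID
Stream 2: decodes cleanly. VALID
Stream 3: error at byte offset 2. INVALID
Stream 4: error at byte offset 4. INVALID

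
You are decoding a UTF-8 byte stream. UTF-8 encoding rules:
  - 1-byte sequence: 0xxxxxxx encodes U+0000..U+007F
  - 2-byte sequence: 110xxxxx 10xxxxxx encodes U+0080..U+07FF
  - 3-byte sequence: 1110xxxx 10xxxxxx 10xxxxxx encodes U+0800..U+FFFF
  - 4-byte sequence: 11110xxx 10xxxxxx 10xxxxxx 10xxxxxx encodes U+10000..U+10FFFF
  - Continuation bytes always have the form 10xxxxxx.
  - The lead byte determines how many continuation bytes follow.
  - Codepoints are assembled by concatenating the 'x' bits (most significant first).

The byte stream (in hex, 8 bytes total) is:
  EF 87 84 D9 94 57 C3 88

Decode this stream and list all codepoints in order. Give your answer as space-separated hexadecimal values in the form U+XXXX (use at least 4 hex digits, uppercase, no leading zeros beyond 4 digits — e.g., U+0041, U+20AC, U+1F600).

Answer: U+F1C4 U+0654 U+0057 U+00C8

Derivation:
Byte[0]=EF: 3-byte lead, need 2 cont bytes. acc=0xF
Byte[1]=87: continuation. acc=(acc<<6)|0x07=0x3C7
Byte[2]=84: continuation. acc=(acc<<6)|0x04=0xF1C4
Completed: cp=U+F1C4 (starts at byte 0)
Byte[3]=D9: 2-byte lead, need 1 cont bytes. acc=0x19
Byte[4]=94: continuation. acc=(acc<<6)|0x14=0x654
Completed: cp=U+0654 (starts at byte 3)
Byte[5]=57: 1-byte ASCII. cp=U+0057
Byte[6]=C3: 2-byte lead, need 1 cont bytes. acc=0x3
Byte[7]=88: continuation. acc=(acc<<6)|0x08=0xC8
Completed: cp=U+00C8 (starts at byte 6)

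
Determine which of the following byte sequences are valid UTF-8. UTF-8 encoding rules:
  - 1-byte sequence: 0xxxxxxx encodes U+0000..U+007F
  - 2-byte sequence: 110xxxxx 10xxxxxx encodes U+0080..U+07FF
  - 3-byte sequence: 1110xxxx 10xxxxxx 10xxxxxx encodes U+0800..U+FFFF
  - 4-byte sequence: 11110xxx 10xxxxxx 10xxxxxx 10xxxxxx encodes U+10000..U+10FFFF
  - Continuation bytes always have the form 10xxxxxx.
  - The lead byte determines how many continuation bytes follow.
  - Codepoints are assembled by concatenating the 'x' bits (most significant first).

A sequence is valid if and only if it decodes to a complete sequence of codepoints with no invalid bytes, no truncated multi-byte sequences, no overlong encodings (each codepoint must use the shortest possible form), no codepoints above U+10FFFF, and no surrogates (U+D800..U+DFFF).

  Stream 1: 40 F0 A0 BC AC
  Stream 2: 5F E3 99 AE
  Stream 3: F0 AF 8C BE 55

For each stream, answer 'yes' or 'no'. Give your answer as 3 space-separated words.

Stream 1: decodes cleanly. VALID
Stream 2: decodes cleanly. VALID
Stream 3: decodes cleanly. VALID

Answer: yes yes yes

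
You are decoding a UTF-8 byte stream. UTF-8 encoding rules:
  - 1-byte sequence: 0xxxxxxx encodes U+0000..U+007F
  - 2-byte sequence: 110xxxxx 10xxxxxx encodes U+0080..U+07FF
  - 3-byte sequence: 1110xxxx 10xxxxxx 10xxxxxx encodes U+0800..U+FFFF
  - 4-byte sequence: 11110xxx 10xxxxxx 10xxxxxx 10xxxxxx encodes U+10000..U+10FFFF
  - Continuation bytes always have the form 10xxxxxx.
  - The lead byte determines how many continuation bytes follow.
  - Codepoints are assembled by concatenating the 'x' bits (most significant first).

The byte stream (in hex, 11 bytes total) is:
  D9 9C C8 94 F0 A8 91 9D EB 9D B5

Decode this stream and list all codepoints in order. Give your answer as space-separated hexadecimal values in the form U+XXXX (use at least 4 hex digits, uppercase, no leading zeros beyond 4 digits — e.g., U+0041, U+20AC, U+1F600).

Byte[0]=D9: 2-byte lead, need 1 cont bytes. acc=0x19
Byte[1]=9C: continuation. acc=(acc<<6)|0x1C=0x65C
Completed: cp=U+065C (starts at byte 0)
Byte[2]=C8: 2-byte lead, need 1 cont bytes. acc=0x8
Byte[3]=94: continuation. acc=(acc<<6)|0x14=0x214
Completed: cp=U+0214 (starts at byte 2)
Byte[4]=F0: 4-byte lead, need 3 cont bytes. acc=0x0
Byte[5]=A8: continuation. acc=(acc<<6)|0x28=0x28
Byte[6]=91: continuation. acc=(acc<<6)|0x11=0xA11
Byte[7]=9D: continuation. acc=(acc<<6)|0x1D=0x2845D
Completed: cp=U+2845D (starts at byte 4)
Byte[8]=EB: 3-byte lead, need 2 cont bytes. acc=0xB
Byte[9]=9D: continuation. acc=(acc<<6)|0x1D=0x2DD
Byte[10]=B5: continuation. acc=(acc<<6)|0x35=0xB775
Completed: cp=U+B775 (starts at byte 8)

Answer: U+065C U+0214 U+2845D U+B775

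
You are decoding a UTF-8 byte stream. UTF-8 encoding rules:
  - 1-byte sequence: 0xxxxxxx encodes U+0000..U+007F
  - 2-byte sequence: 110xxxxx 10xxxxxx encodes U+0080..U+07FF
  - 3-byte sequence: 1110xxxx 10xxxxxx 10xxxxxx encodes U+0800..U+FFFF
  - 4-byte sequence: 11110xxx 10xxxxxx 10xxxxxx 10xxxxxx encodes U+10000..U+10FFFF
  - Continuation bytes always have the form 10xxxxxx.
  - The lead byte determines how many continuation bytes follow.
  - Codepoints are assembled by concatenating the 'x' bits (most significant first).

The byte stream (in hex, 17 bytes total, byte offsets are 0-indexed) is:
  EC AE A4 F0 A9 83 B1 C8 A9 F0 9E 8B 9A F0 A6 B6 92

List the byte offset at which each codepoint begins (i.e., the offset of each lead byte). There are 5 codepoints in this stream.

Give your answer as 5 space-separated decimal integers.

Answer: 0 3 7 9 13

Derivation:
Byte[0]=EC: 3-byte lead, need 2 cont bytes. acc=0xC
Byte[1]=AE: continuation. acc=(acc<<6)|0x2E=0x32E
Byte[2]=A4: continuation. acc=(acc<<6)|0x24=0xCBA4
Completed: cp=U+CBA4 (starts at byte 0)
Byte[3]=F0: 4-byte lead, need 3 cont bytes. acc=0x0
Byte[4]=A9: continuation. acc=(acc<<6)|0x29=0x29
Byte[5]=83: continuation. acc=(acc<<6)|0x03=0xA43
Byte[6]=B1: continuation. acc=(acc<<6)|0x31=0x290F1
Completed: cp=U+290F1 (starts at byte 3)
Byte[7]=C8: 2-byte lead, need 1 cont bytes. acc=0x8
Byte[8]=A9: continuation. acc=(acc<<6)|0x29=0x229
Completed: cp=U+0229 (starts at byte 7)
Byte[9]=F0: 4-byte lead, need 3 cont bytes. acc=0x0
Byte[10]=9E: continuation. acc=(acc<<6)|0x1E=0x1E
Byte[11]=8B: continuation. acc=(acc<<6)|0x0B=0x78B
Byte[12]=9A: continuation. acc=(acc<<6)|0x1A=0x1E2DA
Completed: cp=U+1E2DA (starts at byte 9)
Byte[13]=F0: 4-byte lead, need 3 cont bytes. acc=0x0
Byte[14]=A6: continuation. acc=(acc<<6)|0x26=0x26
Byte[15]=B6: continuation. acc=(acc<<6)|0x36=0x9B6
Byte[16]=92: continuation. acc=(acc<<6)|0x12=0x26D92
Completed: cp=U+26D92 (starts at byte 13)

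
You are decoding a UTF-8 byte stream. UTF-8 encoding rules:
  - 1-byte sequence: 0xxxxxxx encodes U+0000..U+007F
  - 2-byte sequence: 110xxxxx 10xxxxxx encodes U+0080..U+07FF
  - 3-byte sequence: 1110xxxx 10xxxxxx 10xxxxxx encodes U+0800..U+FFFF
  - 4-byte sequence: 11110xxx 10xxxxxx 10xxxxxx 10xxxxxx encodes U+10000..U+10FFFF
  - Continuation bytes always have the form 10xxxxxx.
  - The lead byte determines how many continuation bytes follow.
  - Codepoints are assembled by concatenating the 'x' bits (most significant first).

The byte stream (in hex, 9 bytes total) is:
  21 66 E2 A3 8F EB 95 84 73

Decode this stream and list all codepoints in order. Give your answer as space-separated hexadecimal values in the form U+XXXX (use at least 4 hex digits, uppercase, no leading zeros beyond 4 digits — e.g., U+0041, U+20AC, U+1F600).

Byte[0]=21: 1-byte ASCII. cp=U+0021
Byte[1]=66: 1-byte ASCII. cp=U+0066
Byte[2]=E2: 3-byte lead, need 2 cont bytes. acc=0x2
Byte[3]=A3: continuation. acc=(acc<<6)|0x23=0xA3
Byte[4]=8F: continuation. acc=(acc<<6)|0x0F=0x28CF
Completed: cp=U+28CF (starts at byte 2)
Byte[5]=EB: 3-byte lead, need 2 cont bytes. acc=0xB
Byte[6]=95: continuation. acc=(acc<<6)|0x15=0x2D5
Byte[7]=84: continuation. acc=(acc<<6)|0x04=0xB544
Completed: cp=U+B544 (starts at byte 5)
Byte[8]=73: 1-byte ASCII. cp=U+0073

Answer: U+0021 U+0066 U+28CF U+B544 U+0073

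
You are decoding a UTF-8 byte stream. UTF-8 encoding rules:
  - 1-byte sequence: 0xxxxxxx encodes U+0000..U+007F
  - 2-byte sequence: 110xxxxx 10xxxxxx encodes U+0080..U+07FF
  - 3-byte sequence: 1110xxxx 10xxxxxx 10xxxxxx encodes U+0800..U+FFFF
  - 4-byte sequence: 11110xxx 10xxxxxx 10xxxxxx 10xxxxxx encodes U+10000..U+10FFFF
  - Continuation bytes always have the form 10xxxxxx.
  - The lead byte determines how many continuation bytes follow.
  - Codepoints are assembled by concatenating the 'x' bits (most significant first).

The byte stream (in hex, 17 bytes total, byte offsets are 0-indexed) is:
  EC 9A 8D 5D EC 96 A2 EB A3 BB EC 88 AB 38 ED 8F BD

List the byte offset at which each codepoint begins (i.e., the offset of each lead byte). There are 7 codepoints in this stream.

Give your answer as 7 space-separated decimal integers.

Answer: 0 3 4 7 10 13 14

Derivation:
Byte[0]=EC: 3-byte lead, need 2 cont bytes. acc=0xC
Byte[1]=9A: continuation. acc=(acc<<6)|0x1A=0x31A
Byte[2]=8D: continuation. acc=(acc<<6)|0x0D=0xC68D
Completed: cp=U+C68D (starts at byte 0)
Byte[3]=5D: 1-byte ASCII. cp=U+005D
Byte[4]=EC: 3-byte lead, need 2 cont bytes. acc=0xC
Byte[5]=96: continuation. acc=(acc<<6)|0x16=0x316
Byte[6]=A2: continuation. acc=(acc<<6)|0x22=0xC5A2
Completed: cp=U+C5A2 (starts at byte 4)
Byte[7]=EB: 3-byte lead, need 2 cont bytes. acc=0xB
Byte[8]=A3: continuation. acc=(acc<<6)|0x23=0x2E3
Byte[9]=BB: continuation. acc=(acc<<6)|0x3B=0xB8FB
Completed: cp=U+B8FB (starts at byte 7)
Byte[10]=EC: 3-byte lead, need 2 cont bytes. acc=0xC
Byte[11]=88: continuation. acc=(acc<<6)|0x08=0x308
Byte[12]=AB: continuation. acc=(acc<<6)|0x2B=0xC22B
Completed: cp=U+C22B (starts at byte 10)
Byte[13]=38: 1-byte ASCII. cp=U+0038
Byte[14]=ED: 3-byte lead, need 2 cont bytes. acc=0xD
Byte[15]=8F: continuation. acc=(acc<<6)|0x0F=0x34F
Byte[16]=BD: continuation. acc=(acc<<6)|0x3D=0xD3FD
Completed: cp=U+D3FD (starts at byte 14)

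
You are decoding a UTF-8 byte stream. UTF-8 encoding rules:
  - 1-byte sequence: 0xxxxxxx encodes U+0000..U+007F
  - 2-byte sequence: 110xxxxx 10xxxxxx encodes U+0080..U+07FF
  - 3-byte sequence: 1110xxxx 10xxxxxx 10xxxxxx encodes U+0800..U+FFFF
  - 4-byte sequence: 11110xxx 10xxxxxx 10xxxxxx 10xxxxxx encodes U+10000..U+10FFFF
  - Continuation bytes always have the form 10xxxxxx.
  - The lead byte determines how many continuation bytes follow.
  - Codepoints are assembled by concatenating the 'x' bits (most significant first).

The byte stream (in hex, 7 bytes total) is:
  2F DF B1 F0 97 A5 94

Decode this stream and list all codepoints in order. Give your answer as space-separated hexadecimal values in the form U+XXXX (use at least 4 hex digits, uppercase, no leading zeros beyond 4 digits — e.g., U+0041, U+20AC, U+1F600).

Answer: U+002F U+07F1 U+17954

Derivation:
Byte[0]=2F: 1-byte ASCII. cp=U+002F
Byte[1]=DF: 2-byte lead, need 1 cont bytes. acc=0x1F
Byte[2]=B1: continuation. acc=(acc<<6)|0x31=0x7F1
Completed: cp=U+07F1 (starts at byte 1)
Byte[3]=F0: 4-byte lead, need 3 cont bytes. acc=0x0
Byte[4]=97: continuation. acc=(acc<<6)|0x17=0x17
Byte[5]=A5: continuation. acc=(acc<<6)|0x25=0x5E5
Byte[6]=94: continuation. acc=(acc<<6)|0x14=0x17954
Completed: cp=U+17954 (starts at byte 3)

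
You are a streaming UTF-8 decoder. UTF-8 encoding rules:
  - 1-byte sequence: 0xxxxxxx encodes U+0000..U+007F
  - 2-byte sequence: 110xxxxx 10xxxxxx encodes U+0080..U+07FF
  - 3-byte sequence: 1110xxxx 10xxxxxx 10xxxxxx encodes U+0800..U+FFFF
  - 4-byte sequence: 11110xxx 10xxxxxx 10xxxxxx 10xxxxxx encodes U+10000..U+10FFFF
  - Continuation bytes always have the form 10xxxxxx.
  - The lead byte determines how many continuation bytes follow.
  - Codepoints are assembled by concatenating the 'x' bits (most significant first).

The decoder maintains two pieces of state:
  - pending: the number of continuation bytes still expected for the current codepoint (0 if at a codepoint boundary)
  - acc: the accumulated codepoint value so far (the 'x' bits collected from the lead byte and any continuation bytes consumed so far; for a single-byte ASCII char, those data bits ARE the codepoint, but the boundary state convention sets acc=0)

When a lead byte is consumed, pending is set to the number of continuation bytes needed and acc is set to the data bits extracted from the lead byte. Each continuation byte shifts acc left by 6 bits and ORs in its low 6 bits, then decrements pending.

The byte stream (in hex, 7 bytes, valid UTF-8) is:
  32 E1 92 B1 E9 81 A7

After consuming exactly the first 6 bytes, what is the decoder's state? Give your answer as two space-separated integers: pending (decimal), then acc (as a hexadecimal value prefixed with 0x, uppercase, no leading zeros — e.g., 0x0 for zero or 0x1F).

Byte[0]=32: 1-byte. pending=0, acc=0x0
Byte[1]=E1: 3-byte lead. pending=2, acc=0x1
Byte[2]=92: continuation. acc=(acc<<6)|0x12=0x52, pending=1
Byte[3]=B1: continuation. acc=(acc<<6)|0x31=0x14B1, pending=0
Byte[4]=E9: 3-byte lead. pending=2, acc=0x9
Byte[5]=81: continuation. acc=(acc<<6)|0x01=0x241, pending=1

Answer: 1 0x241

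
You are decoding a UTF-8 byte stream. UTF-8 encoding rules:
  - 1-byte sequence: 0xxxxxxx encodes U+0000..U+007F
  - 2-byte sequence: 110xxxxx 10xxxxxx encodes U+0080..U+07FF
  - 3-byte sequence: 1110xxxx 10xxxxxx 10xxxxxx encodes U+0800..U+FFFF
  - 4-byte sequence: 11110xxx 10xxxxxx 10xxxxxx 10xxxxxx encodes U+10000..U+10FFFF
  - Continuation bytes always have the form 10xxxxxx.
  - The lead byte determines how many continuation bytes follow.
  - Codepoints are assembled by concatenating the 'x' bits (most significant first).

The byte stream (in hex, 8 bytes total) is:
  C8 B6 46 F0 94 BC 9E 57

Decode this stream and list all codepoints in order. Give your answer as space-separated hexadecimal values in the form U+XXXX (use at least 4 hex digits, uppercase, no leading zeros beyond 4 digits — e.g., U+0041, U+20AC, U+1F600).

Byte[0]=C8: 2-byte lead, need 1 cont bytes. acc=0x8
Byte[1]=B6: continuation. acc=(acc<<6)|0x36=0x236
Completed: cp=U+0236 (starts at byte 0)
Byte[2]=46: 1-byte ASCII. cp=U+0046
Byte[3]=F0: 4-byte lead, need 3 cont bytes. acc=0x0
Byte[4]=94: continuation. acc=(acc<<6)|0x14=0x14
Byte[5]=BC: continuation. acc=(acc<<6)|0x3C=0x53C
Byte[6]=9E: continuation. acc=(acc<<6)|0x1E=0x14F1E
Completed: cp=U+14F1E (starts at byte 3)
Byte[7]=57: 1-byte ASCII. cp=U+0057

Answer: U+0236 U+0046 U+14F1E U+0057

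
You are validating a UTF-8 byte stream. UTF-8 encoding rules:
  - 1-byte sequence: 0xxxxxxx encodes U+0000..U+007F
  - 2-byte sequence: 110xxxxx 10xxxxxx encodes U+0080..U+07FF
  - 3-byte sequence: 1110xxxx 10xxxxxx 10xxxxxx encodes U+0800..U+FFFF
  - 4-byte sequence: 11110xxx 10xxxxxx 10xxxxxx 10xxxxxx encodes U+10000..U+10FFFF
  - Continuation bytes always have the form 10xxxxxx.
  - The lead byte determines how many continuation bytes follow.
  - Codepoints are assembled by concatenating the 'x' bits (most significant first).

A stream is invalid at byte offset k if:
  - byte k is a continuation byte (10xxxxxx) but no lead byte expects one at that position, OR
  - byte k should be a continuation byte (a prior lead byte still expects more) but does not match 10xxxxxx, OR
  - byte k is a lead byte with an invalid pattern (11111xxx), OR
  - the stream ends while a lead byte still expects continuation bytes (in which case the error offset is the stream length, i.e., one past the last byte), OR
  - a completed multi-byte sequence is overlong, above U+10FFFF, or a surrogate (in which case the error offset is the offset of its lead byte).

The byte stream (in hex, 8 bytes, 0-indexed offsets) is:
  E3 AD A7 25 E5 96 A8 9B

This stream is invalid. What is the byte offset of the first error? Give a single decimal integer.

Answer: 7

Derivation:
Byte[0]=E3: 3-byte lead, need 2 cont bytes. acc=0x3
Byte[1]=AD: continuation. acc=(acc<<6)|0x2D=0xED
Byte[2]=A7: continuation. acc=(acc<<6)|0x27=0x3B67
Completed: cp=U+3B67 (starts at byte 0)
Byte[3]=25: 1-byte ASCII. cp=U+0025
Byte[4]=E5: 3-byte lead, need 2 cont bytes. acc=0x5
Byte[5]=96: continuation. acc=(acc<<6)|0x16=0x156
Byte[6]=A8: continuation. acc=(acc<<6)|0x28=0x55A8
Completed: cp=U+55A8 (starts at byte 4)
Byte[7]=9B: INVALID lead byte (not 0xxx/110x/1110/11110)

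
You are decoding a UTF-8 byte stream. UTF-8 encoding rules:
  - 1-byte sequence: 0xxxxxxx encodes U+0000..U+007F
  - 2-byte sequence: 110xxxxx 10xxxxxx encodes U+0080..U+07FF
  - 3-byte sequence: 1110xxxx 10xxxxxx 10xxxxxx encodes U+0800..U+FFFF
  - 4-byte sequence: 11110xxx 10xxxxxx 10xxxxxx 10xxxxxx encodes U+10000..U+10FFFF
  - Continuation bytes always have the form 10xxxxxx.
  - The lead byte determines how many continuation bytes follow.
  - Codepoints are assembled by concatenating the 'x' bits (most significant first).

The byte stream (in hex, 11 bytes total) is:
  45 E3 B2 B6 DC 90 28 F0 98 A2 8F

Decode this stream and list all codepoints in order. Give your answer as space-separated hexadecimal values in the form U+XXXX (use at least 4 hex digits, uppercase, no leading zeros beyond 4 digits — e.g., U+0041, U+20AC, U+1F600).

Answer: U+0045 U+3CB6 U+0710 U+0028 U+1888F

Derivation:
Byte[0]=45: 1-byte ASCII. cp=U+0045
Byte[1]=E3: 3-byte lead, need 2 cont bytes. acc=0x3
Byte[2]=B2: continuation. acc=(acc<<6)|0x32=0xF2
Byte[3]=B6: continuation. acc=(acc<<6)|0x36=0x3CB6
Completed: cp=U+3CB6 (starts at byte 1)
Byte[4]=DC: 2-byte lead, need 1 cont bytes. acc=0x1C
Byte[5]=90: continuation. acc=(acc<<6)|0x10=0x710
Completed: cp=U+0710 (starts at byte 4)
Byte[6]=28: 1-byte ASCII. cp=U+0028
Byte[7]=F0: 4-byte lead, need 3 cont bytes. acc=0x0
Byte[8]=98: continuation. acc=(acc<<6)|0x18=0x18
Byte[9]=A2: continuation. acc=(acc<<6)|0x22=0x622
Byte[10]=8F: continuation. acc=(acc<<6)|0x0F=0x1888F
Completed: cp=U+1888F (starts at byte 7)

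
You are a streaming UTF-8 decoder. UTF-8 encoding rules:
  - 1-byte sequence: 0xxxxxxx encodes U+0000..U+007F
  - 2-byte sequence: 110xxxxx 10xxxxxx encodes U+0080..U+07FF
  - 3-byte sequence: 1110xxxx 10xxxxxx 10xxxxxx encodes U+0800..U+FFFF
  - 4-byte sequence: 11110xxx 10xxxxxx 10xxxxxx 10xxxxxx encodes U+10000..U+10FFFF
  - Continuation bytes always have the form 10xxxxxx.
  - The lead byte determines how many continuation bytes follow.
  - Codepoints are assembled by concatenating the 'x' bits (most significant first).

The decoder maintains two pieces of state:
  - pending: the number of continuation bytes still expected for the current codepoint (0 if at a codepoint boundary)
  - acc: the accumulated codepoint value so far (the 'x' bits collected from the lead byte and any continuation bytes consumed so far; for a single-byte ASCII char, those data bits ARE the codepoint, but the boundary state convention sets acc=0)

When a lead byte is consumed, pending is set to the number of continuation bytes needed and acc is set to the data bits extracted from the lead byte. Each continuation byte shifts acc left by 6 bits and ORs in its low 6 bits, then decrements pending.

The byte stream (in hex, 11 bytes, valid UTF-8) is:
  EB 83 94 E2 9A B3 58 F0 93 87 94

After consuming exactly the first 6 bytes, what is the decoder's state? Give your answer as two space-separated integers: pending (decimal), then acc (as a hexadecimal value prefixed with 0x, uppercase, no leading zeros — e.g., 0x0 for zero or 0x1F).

Answer: 0 0x26B3

Derivation:
Byte[0]=EB: 3-byte lead. pending=2, acc=0xB
Byte[1]=83: continuation. acc=(acc<<6)|0x03=0x2C3, pending=1
Byte[2]=94: continuation. acc=(acc<<6)|0x14=0xB0D4, pending=0
Byte[3]=E2: 3-byte lead. pending=2, acc=0x2
Byte[4]=9A: continuation. acc=(acc<<6)|0x1A=0x9A, pending=1
Byte[5]=B3: continuation. acc=(acc<<6)|0x33=0x26B3, pending=0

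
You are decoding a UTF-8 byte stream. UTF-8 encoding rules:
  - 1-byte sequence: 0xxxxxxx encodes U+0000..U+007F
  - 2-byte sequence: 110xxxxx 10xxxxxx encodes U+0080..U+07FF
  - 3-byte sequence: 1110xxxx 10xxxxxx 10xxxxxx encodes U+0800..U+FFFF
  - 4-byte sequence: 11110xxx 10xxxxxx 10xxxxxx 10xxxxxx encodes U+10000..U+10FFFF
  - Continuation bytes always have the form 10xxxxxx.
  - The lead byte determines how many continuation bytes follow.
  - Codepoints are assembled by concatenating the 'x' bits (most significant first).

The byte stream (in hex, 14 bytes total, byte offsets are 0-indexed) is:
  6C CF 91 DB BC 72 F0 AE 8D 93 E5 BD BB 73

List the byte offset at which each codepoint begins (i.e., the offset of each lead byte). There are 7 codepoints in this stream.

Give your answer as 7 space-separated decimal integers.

Answer: 0 1 3 5 6 10 13

Derivation:
Byte[0]=6C: 1-byte ASCII. cp=U+006C
Byte[1]=CF: 2-byte lead, need 1 cont bytes. acc=0xF
Byte[2]=91: continuation. acc=(acc<<6)|0x11=0x3D1
Completed: cp=U+03D1 (starts at byte 1)
Byte[3]=DB: 2-byte lead, need 1 cont bytes. acc=0x1B
Byte[4]=BC: continuation. acc=(acc<<6)|0x3C=0x6FC
Completed: cp=U+06FC (starts at byte 3)
Byte[5]=72: 1-byte ASCII. cp=U+0072
Byte[6]=F0: 4-byte lead, need 3 cont bytes. acc=0x0
Byte[7]=AE: continuation. acc=(acc<<6)|0x2E=0x2E
Byte[8]=8D: continuation. acc=(acc<<6)|0x0D=0xB8D
Byte[9]=93: continuation. acc=(acc<<6)|0x13=0x2E353
Completed: cp=U+2E353 (starts at byte 6)
Byte[10]=E5: 3-byte lead, need 2 cont bytes. acc=0x5
Byte[11]=BD: continuation. acc=(acc<<6)|0x3D=0x17D
Byte[12]=BB: continuation. acc=(acc<<6)|0x3B=0x5F7B
Completed: cp=U+5F7B (starts at byte 10)
Byte[13]=73: 1-byte ASCII. cp=U+0073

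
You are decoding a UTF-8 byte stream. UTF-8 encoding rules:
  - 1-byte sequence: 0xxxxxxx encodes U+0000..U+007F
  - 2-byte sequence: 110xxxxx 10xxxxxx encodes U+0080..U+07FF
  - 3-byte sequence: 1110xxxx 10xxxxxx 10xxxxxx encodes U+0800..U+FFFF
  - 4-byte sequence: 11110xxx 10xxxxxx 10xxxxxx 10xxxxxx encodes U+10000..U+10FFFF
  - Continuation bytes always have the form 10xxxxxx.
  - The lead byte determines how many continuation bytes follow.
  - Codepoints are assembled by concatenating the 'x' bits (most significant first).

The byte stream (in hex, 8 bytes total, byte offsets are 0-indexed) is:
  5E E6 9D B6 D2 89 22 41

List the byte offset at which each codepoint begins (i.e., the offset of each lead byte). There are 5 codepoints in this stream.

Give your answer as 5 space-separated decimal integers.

Answer: 0 1 4 6 7

Derivation:
Byte[0]=5E: 1-byte ASCII. cp=U+005E
Byte[1]=E6: 3-byte lead, need 2 cont bytes. acc=0x6
Byte[2]=9D: continuation. acc=(acc<<6)|0x1D=0x19D
Byte[3]=B6: continuation. acc=(acc<<6)|0x36=0x6776
Completed: cp=U+6776 (starts at byte 1)
Byte[4]=D2: 2-byte lead, need 1 cont bytes. acc=0x12
Byte[5]=89: continuation. acc=(acc<<6)|0x09=0x489
Completed: cp=U+0489 (starts at byte 4)
Byte[6]=22: 1-byte ASCII. cp=U+0022
Byte[7]=41: 1-byte ASCII. cp=U+0041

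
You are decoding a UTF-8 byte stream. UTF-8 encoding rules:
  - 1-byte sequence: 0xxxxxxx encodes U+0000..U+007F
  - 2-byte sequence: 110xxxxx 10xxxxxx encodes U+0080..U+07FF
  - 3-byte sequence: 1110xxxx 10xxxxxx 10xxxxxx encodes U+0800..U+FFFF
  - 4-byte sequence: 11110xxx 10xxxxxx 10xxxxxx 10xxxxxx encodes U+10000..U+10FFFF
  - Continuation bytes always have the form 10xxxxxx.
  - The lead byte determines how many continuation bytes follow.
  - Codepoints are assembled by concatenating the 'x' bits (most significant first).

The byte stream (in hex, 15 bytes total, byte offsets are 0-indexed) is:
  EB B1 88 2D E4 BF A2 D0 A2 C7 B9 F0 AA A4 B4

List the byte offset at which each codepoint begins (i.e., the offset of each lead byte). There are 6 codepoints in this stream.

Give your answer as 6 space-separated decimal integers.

Byte[0]=EB: 3-byte lead, need 2 cont bytes. acc=0xB
Byte[1]=B1: continuation. acc=(acc<<6)|0x31=0x2F1
Byte[2]=88: continuation. acc=(acc<<6)|0x08=0xBC48
Completed: cp=U+BC48 (starts at byte 0)
Byte[3]=2D: 1-byte ASCII. cp=U+002D
Byte[4]=E4: 3-byte lead, need 2 cont bytes. acc=0x4
Byte[5]=BF: continuation. acc=(acc<<6)|0x3F=0x13F
Byte[6]=A2: continuation. acc=(acc<<6)|0x22=0x4FE2
Completed: cp=U+4FE2 (starts at byte 4)
Byte[7]=D0: 2-byte lead, need 1 cont bytes. acc=0x10
Byte[8]=A2: continuation. acc=(acc<<6)|0x22=0x422
Completed: cp=U+0422 (starts at byte 7)
Byte[9]=C7: 2-byte lead, need 1 cont bytes. acc=0x7
Byte[10]=B9: continuation. acc=(acc<<6)|0x39=0x1F9
Completed: cp=U+01F9 (starts at byte 9)
Byte[11]=F0: 4-byte lead, need 3 cont bytes. acc=0x0
Byte[12]=AA: continuation. acc=(acc<<6)|0x2A=0x2A
Byte[13]=A4: continuation. acc=(acc<<6)|0x24=0xAA4
Byte[14]=B4: continuation. acc=(acc<<6)|0x34=0x2A934
Completed: cp=U+2A934 (starts at byte 11)

Answer: 0 3 4 7 9 11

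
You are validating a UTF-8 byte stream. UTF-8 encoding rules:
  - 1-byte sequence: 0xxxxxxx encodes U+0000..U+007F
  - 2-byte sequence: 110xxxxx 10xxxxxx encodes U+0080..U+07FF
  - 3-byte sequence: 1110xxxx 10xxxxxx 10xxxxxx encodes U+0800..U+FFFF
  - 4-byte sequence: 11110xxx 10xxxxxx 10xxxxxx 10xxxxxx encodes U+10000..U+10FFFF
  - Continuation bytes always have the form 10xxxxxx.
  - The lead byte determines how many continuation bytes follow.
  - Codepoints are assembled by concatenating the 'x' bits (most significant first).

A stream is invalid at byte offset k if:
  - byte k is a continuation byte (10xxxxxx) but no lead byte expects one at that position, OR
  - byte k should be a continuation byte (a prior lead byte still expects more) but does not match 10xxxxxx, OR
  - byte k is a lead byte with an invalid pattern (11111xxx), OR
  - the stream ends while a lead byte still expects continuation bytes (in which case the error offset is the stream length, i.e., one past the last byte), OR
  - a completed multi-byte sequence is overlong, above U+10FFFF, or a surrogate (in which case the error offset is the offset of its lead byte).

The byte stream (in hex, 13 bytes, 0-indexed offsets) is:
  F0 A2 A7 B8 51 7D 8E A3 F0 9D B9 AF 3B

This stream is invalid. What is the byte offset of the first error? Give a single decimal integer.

Answer: 6

Derivation:
Byte[0]=F0: 4-byte lead, need 3 cont bytes. acc=0x0
Byte[1]=A2: continuation. acc=(acc<<6)|0x22=0x22
Byte[2]=A7: continuation. acc=(acc<<6)|0x27=0x8A7
Byte[3]=B8: continuation. acc=(acc<<6)|0x38=0x229F8
Completed: cp=U+229F8 (starts at byte 0)
Byte[4]=51: 1-byte ASCII. cp=U+0051
Byte[5]=7D: 1-byte ASCII. cp=U+007D
Byte[6]=8E: INVALID lead byte (not 0xxx/110x/1110/11110)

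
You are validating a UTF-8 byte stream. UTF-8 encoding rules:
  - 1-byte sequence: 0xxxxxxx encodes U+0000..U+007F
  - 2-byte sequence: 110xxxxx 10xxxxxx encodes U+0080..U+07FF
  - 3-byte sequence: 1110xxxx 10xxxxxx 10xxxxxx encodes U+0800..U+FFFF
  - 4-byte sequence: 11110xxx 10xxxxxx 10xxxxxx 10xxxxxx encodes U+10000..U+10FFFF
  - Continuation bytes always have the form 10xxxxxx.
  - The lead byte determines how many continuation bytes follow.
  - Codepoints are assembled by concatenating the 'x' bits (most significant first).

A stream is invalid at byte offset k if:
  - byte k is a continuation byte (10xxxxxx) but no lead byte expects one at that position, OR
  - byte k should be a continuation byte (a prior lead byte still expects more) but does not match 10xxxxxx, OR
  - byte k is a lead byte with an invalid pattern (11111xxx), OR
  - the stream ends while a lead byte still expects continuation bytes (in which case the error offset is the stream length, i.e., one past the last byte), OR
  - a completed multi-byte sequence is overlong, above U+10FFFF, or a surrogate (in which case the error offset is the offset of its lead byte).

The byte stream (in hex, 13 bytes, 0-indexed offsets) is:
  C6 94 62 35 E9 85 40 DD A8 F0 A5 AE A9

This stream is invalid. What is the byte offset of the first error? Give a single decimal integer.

Answer: 6

Derivation:
Byte[0]=C6: 2-byte lead, need 1 cont bytes. acc=0x6
Byte[1]=94: continuation. acc=(acc<<6)|0x14=0x194
Completed: cp=U+0194 (starts at byte 0)
Byte[2]=62: 1-byte ASCII. cp=U+0062
Byte[3]=35: 1-byte ASCII. cp=U+0035
Byte[4]=E9: 3-byte lead, need 2 cont bytes. acc=0x9
Byte[5]=85: continuation. acc=(acc<<6)|0x05=0x245
Byte[6]=40: expected 10xxxxxx continuation. INVALID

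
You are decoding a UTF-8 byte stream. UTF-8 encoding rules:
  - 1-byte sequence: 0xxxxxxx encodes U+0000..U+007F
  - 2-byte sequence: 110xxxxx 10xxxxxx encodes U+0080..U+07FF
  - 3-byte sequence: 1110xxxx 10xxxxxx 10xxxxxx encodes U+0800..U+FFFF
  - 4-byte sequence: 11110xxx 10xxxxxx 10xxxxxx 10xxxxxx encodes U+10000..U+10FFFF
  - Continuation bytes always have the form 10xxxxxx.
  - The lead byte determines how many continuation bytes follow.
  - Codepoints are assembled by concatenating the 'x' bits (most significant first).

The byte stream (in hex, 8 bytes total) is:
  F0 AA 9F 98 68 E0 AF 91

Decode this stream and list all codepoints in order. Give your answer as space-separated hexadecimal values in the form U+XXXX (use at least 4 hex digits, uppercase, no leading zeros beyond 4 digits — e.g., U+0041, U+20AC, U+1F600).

Byte[0]=F0: 4-byte lead, need 3 cont bytes. acc=0x0
Byte[1]=AA: continuation. acc=(acc<<6)|0x2A=0x2A
Byte[2]=9F: continuation. acc=(acc<<6)|0x1F=0xA9F
Byte[3]=98: continuation. acc=(acc<<6)|0x18=0x2A7D8
Completed: cp=U+2A7D8 (starts at byte 0)
Byte[4]=68: 1-byte ASCII. cp=U+0068
Byte[5]=E0: 3-byte lead, need 2 cont bytes. acc=0x0
Byte[6]=AF: continuation. acc=(acc<<6)|0x2F=0x2F
Byte[7]=91: continuation. acc=(acc<<6)|0x11=0xBD1
Completed: cp=U+0BD1 (starts at byte 5)

Answer: U+2A7D8 U+0068 U+0BD1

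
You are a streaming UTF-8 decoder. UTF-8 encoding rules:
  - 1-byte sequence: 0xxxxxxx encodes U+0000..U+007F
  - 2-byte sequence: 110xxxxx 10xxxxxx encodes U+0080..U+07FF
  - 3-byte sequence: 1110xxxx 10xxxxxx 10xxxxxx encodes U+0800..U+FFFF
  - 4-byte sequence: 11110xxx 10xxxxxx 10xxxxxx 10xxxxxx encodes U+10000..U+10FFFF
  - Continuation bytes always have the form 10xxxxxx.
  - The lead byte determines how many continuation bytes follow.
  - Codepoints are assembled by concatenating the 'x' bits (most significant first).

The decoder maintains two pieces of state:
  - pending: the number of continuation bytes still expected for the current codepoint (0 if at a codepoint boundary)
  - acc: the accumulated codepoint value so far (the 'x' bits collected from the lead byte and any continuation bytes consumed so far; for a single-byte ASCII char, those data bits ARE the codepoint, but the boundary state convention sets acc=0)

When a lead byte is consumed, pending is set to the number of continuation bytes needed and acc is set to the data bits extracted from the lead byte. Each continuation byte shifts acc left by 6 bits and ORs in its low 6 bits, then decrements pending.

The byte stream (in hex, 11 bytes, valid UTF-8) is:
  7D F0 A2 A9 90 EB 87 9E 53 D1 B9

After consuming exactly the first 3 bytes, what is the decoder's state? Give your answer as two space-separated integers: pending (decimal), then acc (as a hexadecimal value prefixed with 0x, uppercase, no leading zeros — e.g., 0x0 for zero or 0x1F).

Byte[0]=7D: 1-byte. pending=0, acc=0x0
Byte[1]=F0: 4-byte lead. pending=3, acc=0x0
Byte[2]=A2: continuation. acc=(acc<<6)|0x22=0x22, pending=2

Answer: 2 0x22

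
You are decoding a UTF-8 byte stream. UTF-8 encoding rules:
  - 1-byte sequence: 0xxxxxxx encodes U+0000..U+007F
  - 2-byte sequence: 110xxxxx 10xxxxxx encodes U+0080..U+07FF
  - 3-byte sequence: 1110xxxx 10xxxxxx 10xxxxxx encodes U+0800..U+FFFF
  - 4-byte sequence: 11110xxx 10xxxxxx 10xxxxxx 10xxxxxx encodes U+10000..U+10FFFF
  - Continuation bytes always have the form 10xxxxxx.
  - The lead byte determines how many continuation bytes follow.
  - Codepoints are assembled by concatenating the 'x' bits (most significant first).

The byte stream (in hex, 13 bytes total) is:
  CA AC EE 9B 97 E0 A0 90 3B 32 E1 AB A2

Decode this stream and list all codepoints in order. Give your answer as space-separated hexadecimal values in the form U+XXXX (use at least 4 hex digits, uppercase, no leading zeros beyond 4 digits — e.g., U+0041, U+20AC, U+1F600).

Byte[0]=CA: 2-byte lead, need 1 cont bytes. acc=0xA
Byte[1]=AC: continuation. acc=(acc<<6)|0x2C=0x2AC
Completed: cp=U+02AC (starts at byte 0)
Byte[2]=EE: 3-byte lead, need 2 cont bytes. acc=0xE
Byte[3]=9B: continuation. acc=(acc<<6)|0x1B=0x39B
Byte[4]=97: continuation. acc=(acc<<6)|0x17=0xE6D7
Completed: cp=U+E6D7 (starts at byte 2)
Byte[5]=E0: 3-byte lead, need 2 cont bytes. acc=0x0
Byte[6]=A0: continuation. acc=(acc<<6)|0x20=0x20
Byte[7]=90: continuation. acc=(acc<<6)|0x10=0x810
Completed: cp=U+0810 (starts at byte 5)
Byte[8]=3B: 1-byte ASCII. cp=U+003B
Byte[9]=32: 1-byte ASCII. cp=U+0032
Byte[10]=E1: 3-byte lead, need 2 cont bytes. acc=0x1
Byte[11]=AB: continuation. acc=(acc<<6)|0x2B=0x6B
Byte[12]=A2: continuation. acc=(acc<<6)|0x22=0x1AE2
Completed: cp=U+1AE2 (starts at byte 10)

Answer: U+02AC U+E6D7 U+0810 U+003B U+0032 U+1AE2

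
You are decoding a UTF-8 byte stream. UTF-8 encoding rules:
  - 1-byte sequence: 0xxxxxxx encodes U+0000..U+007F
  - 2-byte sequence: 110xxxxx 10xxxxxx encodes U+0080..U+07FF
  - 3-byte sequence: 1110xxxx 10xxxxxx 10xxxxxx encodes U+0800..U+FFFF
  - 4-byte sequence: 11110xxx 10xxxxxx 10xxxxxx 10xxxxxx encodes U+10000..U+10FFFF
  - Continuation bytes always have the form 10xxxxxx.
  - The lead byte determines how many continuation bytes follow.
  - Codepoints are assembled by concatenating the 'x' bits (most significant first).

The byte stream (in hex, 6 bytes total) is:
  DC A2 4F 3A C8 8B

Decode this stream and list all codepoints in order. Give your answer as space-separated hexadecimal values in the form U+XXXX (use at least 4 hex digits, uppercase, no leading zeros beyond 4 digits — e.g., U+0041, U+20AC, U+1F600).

Answer: U+0722 U+004F U+003A U+020B

Derivation:
Byte[0]=DC: 2-byte lead, need 1 cont bytes. acc=0x1C
Byte[1]=A2: continuation. acc=(acc<<6)|0x22=0x722
Completed: cp=U+0722 (starts at byte 0)
Byte[2]=4F: 1-byte ASCII. cp=U+004F
Byte[3]=3A: 1-byte ASCII. cp=U+003A
Byte[4]=C8: 2-byte lead, need 1 cont bytes. acc=0x8
Byte[5]=8B: continuation. acc=(acc<<6)|0x0B=0x20B
Completed: cp=U+020B (starts at byte 4)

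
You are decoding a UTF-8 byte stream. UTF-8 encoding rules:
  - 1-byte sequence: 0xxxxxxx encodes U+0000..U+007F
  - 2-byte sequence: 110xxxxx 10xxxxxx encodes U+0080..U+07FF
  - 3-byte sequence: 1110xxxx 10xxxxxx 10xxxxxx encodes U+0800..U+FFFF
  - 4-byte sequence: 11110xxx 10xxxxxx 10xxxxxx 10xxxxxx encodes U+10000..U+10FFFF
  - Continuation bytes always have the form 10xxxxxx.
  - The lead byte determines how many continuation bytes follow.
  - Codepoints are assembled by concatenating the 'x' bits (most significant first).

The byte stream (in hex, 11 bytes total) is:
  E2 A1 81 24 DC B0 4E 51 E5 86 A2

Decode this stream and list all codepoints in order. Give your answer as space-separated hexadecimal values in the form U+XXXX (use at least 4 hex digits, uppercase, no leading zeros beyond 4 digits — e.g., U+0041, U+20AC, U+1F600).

Byte[0]=E2: 3-byte lead, need 2 cont bytes. acc=0x2
Byte[1]=A1: continuation. acc=(acc<<6)|0x21=0xA1
Byte[2]=81: continuation. acc=(acc<<6)|0x01=0x2841
Completed: cp=U+2841 (starts at byte 0)
Byte[3]=24: 1-byte ASCII. cp=U+0024
Byte[4]=DC: 2-byte lead, need 1 cont bytes. acc=0x1C
Byte[5]=B0: continuation. acc=(acc<<6)|0x30=0x730
Completed: cp=U+0730 (starts at byte 4)
Byte[6]=4E: 1-byte ASCII. cp=U+004E
Byte[7]=51: 1-byte ASCII. cp=U+0051
Byte[8]=E5: 3-byte lead, need 2 cont bytes. acc=0x5
Byte[9]=86: continuation. acc=(acc<<6)|0x06=0x146
Byte[10]=A2: continuation. acc=(acc<<6)|0x22=0x51A2
Completed: cp=U+51A2 (starts at byte 8)

Answer: U+2841 U+0024 U+0730 U+004E U+0051 U+51A2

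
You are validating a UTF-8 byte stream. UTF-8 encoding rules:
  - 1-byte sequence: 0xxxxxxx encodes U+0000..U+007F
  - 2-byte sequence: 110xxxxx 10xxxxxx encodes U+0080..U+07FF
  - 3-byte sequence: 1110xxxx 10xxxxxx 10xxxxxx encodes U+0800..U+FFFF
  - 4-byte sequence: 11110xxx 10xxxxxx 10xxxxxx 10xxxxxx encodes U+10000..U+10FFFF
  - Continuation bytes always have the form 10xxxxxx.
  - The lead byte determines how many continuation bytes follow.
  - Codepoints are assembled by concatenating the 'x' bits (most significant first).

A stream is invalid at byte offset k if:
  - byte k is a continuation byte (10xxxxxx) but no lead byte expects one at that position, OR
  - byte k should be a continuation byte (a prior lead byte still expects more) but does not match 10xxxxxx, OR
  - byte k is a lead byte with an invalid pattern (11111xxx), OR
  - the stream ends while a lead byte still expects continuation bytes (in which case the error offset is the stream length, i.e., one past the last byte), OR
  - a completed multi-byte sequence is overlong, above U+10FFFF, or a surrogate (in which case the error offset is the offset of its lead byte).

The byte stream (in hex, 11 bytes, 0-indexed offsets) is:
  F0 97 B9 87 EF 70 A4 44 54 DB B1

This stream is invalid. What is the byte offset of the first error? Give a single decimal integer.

Byte[0]=F0: 4-byte lead, need 3 cont bytes. acc=0x0
Byte[1]=97: continuation. acc=(acc<<6)|0x17=0x17
Byte[2]=B9: continuation. acc=(acc<<6)|0x39=0x5F9
Byte[3]=87: continuation. acc=(acc<<6)|0x07=0x17E47
Completed: cp=U+17E47 (starts at byte 0)
Byte[4]=EF: 3-byte lead, need 2 cont bytes. acc=0xF
Byte[5]=70: expected 10xxxxxx continuation. INVALID

Answer: 5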